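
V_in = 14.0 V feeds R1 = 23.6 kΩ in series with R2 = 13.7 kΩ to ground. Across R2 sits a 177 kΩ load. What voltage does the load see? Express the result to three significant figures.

First combine the lower leg with the load: R2 ‖ R_L = 12.72 kΩ.
Now apply the divider: V_out = 14.0 × 0.3501 = 4.902 V.

V_out ≈ 4.90 V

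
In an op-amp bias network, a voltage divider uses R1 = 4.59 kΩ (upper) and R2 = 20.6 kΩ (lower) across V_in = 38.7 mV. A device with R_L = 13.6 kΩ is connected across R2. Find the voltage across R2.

V_out ≈ 24.8 mV

R2 ‖ R_L = (20.6 × 13.6)/(20.6 + 13.6) = 8.192 kΩ.
Voltage divider with the loaded lower leg: V_out = 38.7 × 8.192/(4.59 + 8.192) = 38.7 × 0.6409 = 24.80 mV.
(Unloaded it would be 31.6 mV; the load pulls it down.)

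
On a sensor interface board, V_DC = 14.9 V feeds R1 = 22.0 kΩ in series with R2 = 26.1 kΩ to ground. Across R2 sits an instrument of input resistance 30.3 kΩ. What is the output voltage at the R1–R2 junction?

First combine the lower leg with the load: R2 ‖ R_L = 14.02 kΩ.
Now apply the divider: V_out = 14.9 × 0.3893 = 5.800 V.

V_out ≈ 5.80 V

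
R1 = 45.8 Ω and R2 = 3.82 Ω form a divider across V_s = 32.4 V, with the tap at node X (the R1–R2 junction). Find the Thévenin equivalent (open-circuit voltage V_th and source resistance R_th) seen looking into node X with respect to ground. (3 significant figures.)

V_th ≈ 2.49 V, R_th ≈ 3.53 Ω

Open-circuit (no load on X): V_th = V_s · R2/(R1 + R2) = 32.4 × 3.82/(45.80 + 3.82) = 2.494 V.
With V_s suppressed (replaced by a short), R_th = R1 ‖ R2 = (45.80 × 3.82)/(45.80 + 3.82) = 3.526 Ω.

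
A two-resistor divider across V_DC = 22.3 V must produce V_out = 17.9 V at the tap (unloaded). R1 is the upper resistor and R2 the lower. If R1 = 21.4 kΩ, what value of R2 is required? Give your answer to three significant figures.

R2 ≈ 87.1 kΩ

The divider ratio is R2/(R1+R2) = 17.9/22.3 = 0.8027.
Rearranging, R2 = R1·k/(1−k) = 21.4 × 4.068 = 87.06 kΩ.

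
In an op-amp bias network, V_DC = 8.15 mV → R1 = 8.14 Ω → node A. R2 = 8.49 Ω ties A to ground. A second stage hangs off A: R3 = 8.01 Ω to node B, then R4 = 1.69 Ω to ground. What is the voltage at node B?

The second stage (R3 + R4 = 9.700 Ω) loads node A in parallel with R2.
Effective lower resistance at A: R2 ‖ 9.700 = 4.527 Ω.
So V_A = 8.15 × 0.3574 = 2.913 mV.
Stage 2 is unloaded, so V_B = V_A · R4/(R3+R4) = 2.913 × 1.69/9.700 = 0.5075 mV.

V_B ≈ 0.507 mV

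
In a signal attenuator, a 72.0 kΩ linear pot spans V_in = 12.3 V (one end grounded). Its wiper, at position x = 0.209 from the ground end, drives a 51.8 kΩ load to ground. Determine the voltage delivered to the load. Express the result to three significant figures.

Split the track: R_lower = x·R_p = 15.05 kΩ, R_upper = (1−x)·R_p = 56.95 kΩ.
(x·R_p) ‖ R_L = 11.66 kΩ.
Loaded-divider output: V_out = 12.3 × 0.1699 = 2.090 V.
(Unloaded: V_out = x·V_in = 2.57 V.)

V_out ≈ 2.09 V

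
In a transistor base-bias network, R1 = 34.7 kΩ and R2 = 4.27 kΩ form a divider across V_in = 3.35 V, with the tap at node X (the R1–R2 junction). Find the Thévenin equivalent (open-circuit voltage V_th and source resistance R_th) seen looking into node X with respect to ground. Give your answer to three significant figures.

With X open, the divider is unloaded: V_th = 3.35 × 4.27/38.97 = 0.3671 V.
With V_in suppressed (replaced by a short), R_th = R1 ‖ R2 = (34.70 × 4.27)/(34.70 + 4.27) = 3.802 kΩ.

V_th ≈ 0.367 V, R_th ≈ 3.80 kΩ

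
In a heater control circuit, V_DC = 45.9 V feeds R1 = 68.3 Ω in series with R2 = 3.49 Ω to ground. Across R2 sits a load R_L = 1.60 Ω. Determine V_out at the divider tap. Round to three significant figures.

V_out ≈ 0.726 V

R2 ‖ R_L = (3.49 × 1.60)/(3.49 + 1.60) = 1.097 Ω.
Now apply the divider: V_out = 45.9 × 0.01581 = 0.7256 V.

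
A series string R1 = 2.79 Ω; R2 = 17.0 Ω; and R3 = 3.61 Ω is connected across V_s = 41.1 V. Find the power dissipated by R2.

Series current I = V_s/ΣR = 41.1/23.40 = 1.756 A.
P = I²R = 3.085 × 17.0 = 52.44 W.

P ≈ 52.4 W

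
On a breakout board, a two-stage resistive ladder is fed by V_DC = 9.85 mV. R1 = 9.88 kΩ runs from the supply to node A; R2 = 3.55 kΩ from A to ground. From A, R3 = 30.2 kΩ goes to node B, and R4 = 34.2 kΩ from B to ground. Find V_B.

The second stage (R3 + R4 = 64.40 kΩ) loads node A in parallel with R2.
R2 ‖ (R3+R4) = 3.365 kΩ.
V_A = 9.85 × 3.365/(9.88 + 3.365) = 2.502 mV.
Stage 2 is unloaded, so V_B = V_A · R4/(R3+R4) = 2.502 × 34.2/64.40 = 1.329 mV.

V_B ≈ 1.33 mV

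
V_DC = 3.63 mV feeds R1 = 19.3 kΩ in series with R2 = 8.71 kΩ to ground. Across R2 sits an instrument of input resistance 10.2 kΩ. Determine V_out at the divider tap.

The load sits in parallel with R2, giving an effective lower resistance R2' = R2·R_L/(R2+R_L) = 4.698 kΩ.
Then V_out = V_DC · R2'/(R1 + R2') = 3.63 × 4.698/24.00 = 0.7106 mV.

V_out ≈ 0.711 mV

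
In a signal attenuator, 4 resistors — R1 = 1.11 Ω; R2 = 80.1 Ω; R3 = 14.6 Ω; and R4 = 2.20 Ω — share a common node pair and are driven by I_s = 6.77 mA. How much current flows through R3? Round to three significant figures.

Total conductance ΣG = 1/1.11 + 1/80.1 + 1/14.6 + 1/2.20 = 1.436 (units of 1/Ω).
R3 takes the fraction G_k/ΣG = 0.06849/1.436 = 0.04768, so I = 6.77 × 0.04768 = 0.3228 mA.

I ≈ 0.323 mA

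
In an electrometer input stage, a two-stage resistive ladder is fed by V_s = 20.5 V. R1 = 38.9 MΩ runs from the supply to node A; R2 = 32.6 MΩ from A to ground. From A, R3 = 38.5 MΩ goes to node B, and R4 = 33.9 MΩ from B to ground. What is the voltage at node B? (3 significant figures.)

The second stage (R3 + R4 = 72.40 MΩ) loads node A in parallel with R2.
Effective lower resistance at A: R2 ‖ 72.40 = 22.48 MΩ.
So V_A = 20.5 × 0.3662 = 7.508 V.
V_B = V_A × 0.4682 = 3.515 V.

V_B ≈ 3.52 V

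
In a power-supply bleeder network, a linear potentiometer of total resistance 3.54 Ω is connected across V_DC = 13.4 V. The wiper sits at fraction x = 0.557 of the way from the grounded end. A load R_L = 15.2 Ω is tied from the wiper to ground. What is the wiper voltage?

Split the track: R_lower = x·R_p = 1.972 Ω, R_upper = (1−x)·R_p = 1.568 Ω.
R_L loads the lower segment: effective lower R = 1.745 Ω.
Loaded-divider output: V_out = 13.4 × 0.5267 = 7.058 V.

V_out ≈ 7.06 V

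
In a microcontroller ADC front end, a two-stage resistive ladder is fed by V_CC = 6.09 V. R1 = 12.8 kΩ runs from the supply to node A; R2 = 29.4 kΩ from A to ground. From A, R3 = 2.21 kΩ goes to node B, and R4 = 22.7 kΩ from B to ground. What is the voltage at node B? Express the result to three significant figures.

Node A sees R2 in parallel with the series input of stage 2, R3 + R4 = 24.91 kΩ.
R2 ‖ (R3+R4) = 13.48 kΩ.
So V_A = 6.09 × 0.5130 = 3.124 V.
V_B = V_A × 0.9113 = 2.847 V.

V_B ≈ 2.85 V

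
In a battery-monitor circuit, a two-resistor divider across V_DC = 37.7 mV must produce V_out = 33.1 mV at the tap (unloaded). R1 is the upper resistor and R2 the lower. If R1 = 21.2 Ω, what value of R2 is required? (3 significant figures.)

R2 ≈ 153 Ω

Required fraction k = V_out/V_DC = 0.8780.
Rearranging, R2 = R1·k/(1−k) = 21.2 × 7.196 = 152.5 Ω.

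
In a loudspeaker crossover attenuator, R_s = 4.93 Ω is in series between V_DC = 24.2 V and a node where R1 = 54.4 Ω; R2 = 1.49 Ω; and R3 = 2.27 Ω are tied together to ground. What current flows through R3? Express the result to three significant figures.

I ≈ 1.62 A

Equivalent of the parallel group: R_p = 0.8849 Ω.
V_A = 24.2 × 0.8849/5.815 = 3.683 V.
Branch current I = V_A/R3 = 3.683/2.27 = 1.622 A.
(Check via current divider: I_total = 4.162 A; share G_k/ΣG = 0.3898 → same result.)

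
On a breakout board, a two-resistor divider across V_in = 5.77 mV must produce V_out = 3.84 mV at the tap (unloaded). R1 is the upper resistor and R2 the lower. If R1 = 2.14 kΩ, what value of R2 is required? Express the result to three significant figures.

V_out/V_in = R2/(R1+R2) = 0.6655.
Rearranging, R2 = R1·k/(1−k) = 2.14 × 1.990 = 4.258 kΩ.

R2 ≈ 4.26 kΩ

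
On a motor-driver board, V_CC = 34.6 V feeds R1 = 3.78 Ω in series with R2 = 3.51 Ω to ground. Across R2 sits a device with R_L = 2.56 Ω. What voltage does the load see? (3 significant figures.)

The load sits in parallel with R2, giving an effective lower resistance R2' = R2·R_L/(R2+R_L) = 1.480 Ω.
Now apply the divider: V_out = 34.6 × 0.2814 = 9.737 V.
(Unloaded it would be 16.7 V; the load pulls it down.)

V_out ≈ 9.74 V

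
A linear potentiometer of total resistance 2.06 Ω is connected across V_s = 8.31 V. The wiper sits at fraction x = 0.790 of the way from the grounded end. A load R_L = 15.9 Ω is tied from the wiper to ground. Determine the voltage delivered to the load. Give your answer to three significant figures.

V_out ≈ 6.43 V

Lower segment x·R_p = 1.627 Ω; upper segment (1−x)·R_p = 0.4326 Ω.
Lower segment in parallel with the load: 1.627 ‖ 15.9 = 1.476 Ω.
Loaded-divider output: V_out = 8.31 × 0.7734 = 6.427 V.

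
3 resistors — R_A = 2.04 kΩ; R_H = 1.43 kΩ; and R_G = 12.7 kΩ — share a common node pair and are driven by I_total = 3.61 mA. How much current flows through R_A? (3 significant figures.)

Total conductance ΣG = 1/2.04 + 1/1.43 + 1/12.7 = 1.268 (units of 1/kΩ).
Current divider: I(R_A) = I_total · G_k/ΣG = 3.61 × (0.4902/1.268) = 3.61 × 0.3865 = 1.395 mA.

I ≈ 1.40 mA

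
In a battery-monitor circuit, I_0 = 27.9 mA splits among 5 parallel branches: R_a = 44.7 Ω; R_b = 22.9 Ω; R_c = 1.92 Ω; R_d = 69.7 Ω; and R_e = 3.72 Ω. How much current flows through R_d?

I ≈ 0.460 mA

Total conductance ΣG = 1/44.7 + 1/22.9 + 1/1.92 + 1/69.7 + 1/3.72 = 0.8700 (units of 1/Ω).
Current divider: I(R_d) = I_0 · G_k/ΣG = 27.9 × (0.01435/0.8700) = 27.9 × 0.01649 = 0.4601 mA.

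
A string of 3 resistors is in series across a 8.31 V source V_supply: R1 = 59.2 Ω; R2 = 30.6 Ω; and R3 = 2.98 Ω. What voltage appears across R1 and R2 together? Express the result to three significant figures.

V ≈ 8.04 V

ΣR = 59.2 + 30.6 + 2.98 = 92.78 Ω.
R_{R1..R2} = 59.2 + 30.6 = 89.80 Ω.
V = V_supply · R/ΣR = 8.31 × 0.9679 = 8.043 V.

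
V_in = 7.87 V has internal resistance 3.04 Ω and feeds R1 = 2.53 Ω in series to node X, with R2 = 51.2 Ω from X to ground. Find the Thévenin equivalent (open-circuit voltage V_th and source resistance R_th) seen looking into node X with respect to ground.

R1' = 3.04 + 2.53 = 5.570 Ω (source resistance + R1).
With X open, the divider is unloaded: V_th = 7.87 × 51.2/56.77 = 7.098 V.
Looking into X with the source shorted: R_th = R1'·R2/(R1'+R2) = 5.570 × 51.2/56.77 = 5.023 Ω.

V_th ≈ 7.10 V, R_th ≈ 5.02 Ω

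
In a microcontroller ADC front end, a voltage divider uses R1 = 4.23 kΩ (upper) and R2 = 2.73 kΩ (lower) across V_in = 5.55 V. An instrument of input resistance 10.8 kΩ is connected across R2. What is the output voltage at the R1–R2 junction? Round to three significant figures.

The load sits in parallel with R2, giving an effective lower resistance R2' = R2·R_L/(R2+R_L) = 2.179 kΩ.
Then V_out = V_in · R2'/(R1 + R2') = 5.55 × 2.179/6.409 = 1.887 V.
(Unloaded it would be 2.18 V; the load pulls it down.)

V_out ≈ 1.89 V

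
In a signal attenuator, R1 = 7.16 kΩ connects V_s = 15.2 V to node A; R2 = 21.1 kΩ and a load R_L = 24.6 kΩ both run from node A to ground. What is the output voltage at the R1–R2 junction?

V_out ≈ 9.32 V

First combine the lower leg with the load: R2 ‖ R_L = 11.36 kΩ.
Then V_out = V_s · R2'/(R1 + R2') = 15.2 × 11.36/18.52 = 9.323 V.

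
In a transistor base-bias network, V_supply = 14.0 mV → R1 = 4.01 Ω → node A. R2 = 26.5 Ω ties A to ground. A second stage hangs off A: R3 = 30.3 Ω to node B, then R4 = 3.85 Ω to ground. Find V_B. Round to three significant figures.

Node A sees R2 in parallel with the series input of stage 2, R3 + R4 = 34.15 Ω.
R2 ‖ (R3+R4) = 14.92 Ω.
V_A = 14.0 × 14.92/(4.01 + 14.92) = 11.03 mV.
Stage 2 is unloaded, so V_B = V_A · R4/(R3+R4) = 11.03 × 3.85/34.15 = 1.244 mV.

V_B ≈ 1.24 mV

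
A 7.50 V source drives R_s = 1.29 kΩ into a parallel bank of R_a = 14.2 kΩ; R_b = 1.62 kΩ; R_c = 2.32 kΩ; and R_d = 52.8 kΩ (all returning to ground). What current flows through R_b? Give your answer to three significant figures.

I ≈ 1.88 mA

Combine the parallel branches: R_p = (1/14.2 + 1/1.62 + 1/2.32 + 1/52.8)⁻¹ = 0.8790 kΩ.
Node voltage V_A = V_in · R_p/(R_s + R_p) = 7.50 × 0.4053 = 3.039 V.
Branch current I = V_A/R_b = 3.039/1.62 = 1.876 mA.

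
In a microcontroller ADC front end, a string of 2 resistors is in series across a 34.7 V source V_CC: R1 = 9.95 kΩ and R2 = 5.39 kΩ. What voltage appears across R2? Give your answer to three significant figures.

ΣR = 9.95 + 5.39 = 15.34 kΩ.
By the voltage-divider rule, V = 34.7 × 5.390/15.34 = 12.19 V.

V ≈ 12.2 V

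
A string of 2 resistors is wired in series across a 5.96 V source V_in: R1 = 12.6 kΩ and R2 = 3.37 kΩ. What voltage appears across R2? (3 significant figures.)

V ≈ 1.26 V

Total series resistance ΣR = 12.6 + 3.37 = 15.97 kΩ.
V = V_in · R/ΣR = 5.96 × 0.2110 = 1.258 V.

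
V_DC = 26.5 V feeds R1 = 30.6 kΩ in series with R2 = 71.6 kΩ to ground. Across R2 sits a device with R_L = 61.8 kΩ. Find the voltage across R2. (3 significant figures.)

V_out ≈ 13.8 V

The load sits in parallel with R2, giving an effective lower resistance R2' = R2·R_L/(R2+R_L) = 33.17 kΩ.
Voltage divider with the loaded lower leg: V_out = 26.5 × 33.17/(30.6 + 33.17) = 26.5 × 0.5202 = 13.78 V.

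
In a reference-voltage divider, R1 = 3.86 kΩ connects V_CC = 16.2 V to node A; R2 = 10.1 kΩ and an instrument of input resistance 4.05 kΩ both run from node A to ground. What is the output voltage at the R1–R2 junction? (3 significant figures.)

The load sits in parallel with R2, giving an effective lower resistance R2' = R2·R_L/(R2+R_L) = 2.891 kΩ.
Voltage divider with the loaded lower leg: V_out = 16.2 × 2.891/(3.86 + 2.891) = 16.2 × 0.4282 = 6.937 V.

V_out ≈ 6.94 V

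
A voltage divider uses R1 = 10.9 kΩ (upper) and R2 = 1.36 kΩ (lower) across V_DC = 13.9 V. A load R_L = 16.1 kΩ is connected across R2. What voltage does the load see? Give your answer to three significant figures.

First combine the lower leg with the load: R2 ‖ R_L = 1.254 kΩ.
Then V_out = V_DC · R2'/(R1 + R2') = 13.9 × 1.254/12.15 = 1.434 V.

V_out ≈ 1.43 V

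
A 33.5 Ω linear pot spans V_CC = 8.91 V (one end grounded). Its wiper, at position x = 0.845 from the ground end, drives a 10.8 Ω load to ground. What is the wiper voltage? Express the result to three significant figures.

Lower segment x·R_p = 28.31 Ω; upper segment (1−x)·R_p = 5.193 Ω.
Lower segment in parallel with the load: 28.31 ‖ 10.8 = 7.817 Ω.
Loaded-divider output: V_out = 8.91 × 0.6009 = 5.354 V.

V_out ≈ 5.35 V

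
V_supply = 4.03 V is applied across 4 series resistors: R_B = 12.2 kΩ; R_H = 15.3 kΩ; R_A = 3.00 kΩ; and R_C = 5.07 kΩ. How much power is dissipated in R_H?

Series current I = V_supply/ΣR = 4.03/35.57 = 0.1133 mA.
V(R_H) = I·R = 1.733 V; P = V·I = 1.733 × 0.1133 = 0.1964 mW.

P ≈ 0.196 mW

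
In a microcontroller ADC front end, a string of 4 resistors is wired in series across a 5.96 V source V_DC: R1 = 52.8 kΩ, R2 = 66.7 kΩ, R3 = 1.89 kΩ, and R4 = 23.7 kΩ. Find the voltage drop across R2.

V ≈ 2.74 V

ΣR = 52.8 + 66.7 + 1.89 + 23.7 = 145.1 kΩ.
By the voltage-divider rule, V = 5.96 × 66.70/145.1 = 2.740 V.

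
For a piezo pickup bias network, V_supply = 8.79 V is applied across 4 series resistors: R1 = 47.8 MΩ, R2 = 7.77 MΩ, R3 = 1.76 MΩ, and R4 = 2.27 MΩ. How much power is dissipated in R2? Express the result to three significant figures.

Series current I = V_supply/ΣR = 8.79/59.60 = 0.1475 µA.
P(R2) = I²·R2 = (0.1475)² × 7.77 = 0.1690 µW.

P ≈ 0.169 µW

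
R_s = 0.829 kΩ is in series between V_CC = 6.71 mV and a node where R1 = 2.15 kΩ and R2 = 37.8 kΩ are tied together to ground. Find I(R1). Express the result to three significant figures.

Combine the parallel branches: R_p = (1/2.15 + 1/37.8)⁻¹ = 2.034 kΩ.
V_A by voltage divider: V_A = 6.71 × 2.034/(0.829 + 2.034) = 4.767 mV.
Branch current I = V_A/R1 = 4.767/2.15 = 2.217 µA.

I ≈ 2.22 µA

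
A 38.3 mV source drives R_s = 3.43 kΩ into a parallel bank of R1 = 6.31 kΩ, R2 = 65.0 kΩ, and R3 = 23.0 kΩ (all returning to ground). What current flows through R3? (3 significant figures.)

I ≈ 0.954 µA

Parallel bank: R_p = 1/(1/6.31 + 1/65.0 + 1/23.0) = 4.601 kΩ.
V_A = 38.3 × 4.601/8.031 = 21.94 mV.
I(R3) = V_A / R3 = 21.94/23.0 = 0.9540 µA.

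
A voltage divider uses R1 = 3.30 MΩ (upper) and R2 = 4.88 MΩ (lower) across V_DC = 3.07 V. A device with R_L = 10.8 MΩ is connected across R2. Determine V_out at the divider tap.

The load sits in parallel with R2, giving an effective lower resistance R2' = R2·R_L/(R2+R_L) = 3.361 MΩ.
Then V_out = V_DC · R2'/(R1 + R2') = 3.07 × 3.361/6.661 = 1.549 V.
(Unloaded it would be 1.83 V; the load pulls it down.)

V_out ≈ 1.55 V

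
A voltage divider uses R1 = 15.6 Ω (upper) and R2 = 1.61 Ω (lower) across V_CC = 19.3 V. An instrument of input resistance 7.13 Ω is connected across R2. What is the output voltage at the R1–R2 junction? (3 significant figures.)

V_out ≈ 1.50 V

R2 ‖ R_L = (1.61 × 7.13)/(1.61 + 7.13) = 1.313 Ω.
Now apply the divider: V_out = 19.3 × 0.07766 = 1.499 V.
(Unloaded it would be 1.81 V; the load pulls it down.)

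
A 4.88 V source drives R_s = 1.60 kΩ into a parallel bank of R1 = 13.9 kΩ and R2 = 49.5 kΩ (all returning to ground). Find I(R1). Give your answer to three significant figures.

Parallel bank: R_p = 1/(1/13.9 + 1/49.5) = 10.85 kΩ.
V_A by voltage divider: V_A = 4.88 × 10.85/(1.60 + 10.85) = 4.253 V.
I(R1) = V_A / R1 = 4.253/13.9 = 0.3060 mA.
(Check via current divider: I_total = 0.3919 mA; share G_k/ΣG = 0.7808 → same result.)

I ≈ 0.306 mA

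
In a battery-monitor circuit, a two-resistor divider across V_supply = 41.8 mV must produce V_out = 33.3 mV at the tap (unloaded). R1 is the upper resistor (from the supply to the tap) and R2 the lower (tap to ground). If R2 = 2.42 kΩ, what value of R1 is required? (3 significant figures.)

R1 ≈ 0.618 kΩ

V_out/V_supply = R2/(R1+R2) = 0.7967.
R1 = R2·(1/k − 1) = 2.42 × 0.2553 = 0.6177 kΩ.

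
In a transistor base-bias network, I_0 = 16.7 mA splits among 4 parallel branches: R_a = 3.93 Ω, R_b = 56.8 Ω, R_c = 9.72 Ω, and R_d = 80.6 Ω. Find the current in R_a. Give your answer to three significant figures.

Conductances: ΣG = 1/3.93 + 1/56.8 + 1/9.72 + 1/80.6 = 0.3873 (1/Ω).
R_a takes the fraction G_k/ΣG = 0.2545/0.3873 = 0.6569, so I = 16.7 × 0.6569 = 10.97 mA.

I ≈ 11.0 mA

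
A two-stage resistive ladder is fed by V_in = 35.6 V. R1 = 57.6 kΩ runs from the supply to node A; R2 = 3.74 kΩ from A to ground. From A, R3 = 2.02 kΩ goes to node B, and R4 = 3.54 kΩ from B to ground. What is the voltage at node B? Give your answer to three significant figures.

The second stage (R3 + R4 = 5.560 kΩ) loads node A in parallel with R2.
Effective lower resistance at A: R2 ‖ 5.560 = 2.236 kΩ.
First divider: V_A = V_in · 2.236/(57.6 + 2.236) = 1.330 V.
Then the unloaded second divider: V_B = V_A × R4/(R3+R4) = 1.330 × 0.6367 = 0.8470 V.

V_B ≈ 0.847 V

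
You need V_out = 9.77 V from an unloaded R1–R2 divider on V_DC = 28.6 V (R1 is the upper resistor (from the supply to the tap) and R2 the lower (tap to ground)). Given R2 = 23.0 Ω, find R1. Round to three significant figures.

R1 ≈ 44.3 Ω

V_out/V_DC = R2/(R1+R2) = 0.3416.
So R1 = R2 · (V_DC/V_out − 1) = 23.0 × (28.6/9.77 − 1) = 23.0 × 1.927 = 44.33 Ω.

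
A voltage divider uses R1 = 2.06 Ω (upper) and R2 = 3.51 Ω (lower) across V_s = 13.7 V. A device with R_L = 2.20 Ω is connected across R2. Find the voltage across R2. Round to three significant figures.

V_out ≈ 5.43 V

The load sits in parallel with R2, giving an effective lower resistance R2' = R2·R_L/(R2+R_L) = 1.352 Ω.
Then V_out = V_s · R2'/(R1 + R2') = 13.7 × 1.352/3.412 = 5.429 V.
(Unloaded it would be 8.63 V; the load pulls it down.)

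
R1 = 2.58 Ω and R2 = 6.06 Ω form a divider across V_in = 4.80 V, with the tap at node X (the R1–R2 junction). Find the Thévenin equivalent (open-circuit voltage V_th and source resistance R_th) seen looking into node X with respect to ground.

V_th ≈ 3.37 V, R_th ≈ 1.81 Ω

V_th is the unloaded tap voltage: V_in · R2/(R1+R2) = 4.80 × 0.7014 = 3.367 V.
Zeroing V_in shorts the top of R1 to ground, so R_th = R1 ‖ R2 = 1.810 Ω.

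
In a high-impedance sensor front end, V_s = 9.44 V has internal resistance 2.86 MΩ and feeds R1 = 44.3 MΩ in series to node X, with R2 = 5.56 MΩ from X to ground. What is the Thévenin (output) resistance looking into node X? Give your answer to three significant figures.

R1' = 2.86 + 44.3 = 47.16 MΩ (source resistance + R1).
Looking into X with the source shorted: R_th = R1'·R2/(R1'+R2) = 47.16 × 5.56/52.72 = 4.974 MΩ.

R_th ≈ 4.97 MΩ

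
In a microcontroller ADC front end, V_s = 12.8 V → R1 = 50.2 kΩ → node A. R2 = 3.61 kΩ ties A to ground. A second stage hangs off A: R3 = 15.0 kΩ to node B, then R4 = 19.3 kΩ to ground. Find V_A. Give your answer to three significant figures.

V_A ≈ 0.782 V

Node A sees R2 in parallel with the series input of stage 2, R3 + R4 = 34.30 kΩ.
R2 ‖ (R3+R4) = 3.266 kΩ.
First divider: V_A = V_s · 3.266/(50.2 + 3.266) = 0.7819 V.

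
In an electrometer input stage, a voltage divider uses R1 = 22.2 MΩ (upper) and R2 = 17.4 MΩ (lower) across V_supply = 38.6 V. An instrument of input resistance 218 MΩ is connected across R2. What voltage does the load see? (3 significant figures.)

V_out ≈ 16.2 V

R2 ‖ R_L = (17.4 × 218)/(17.4 + 218) = 16.11 MΩ.
Voltage divider with the loaded lower leg: V_out = 38.6 × 16.11/(22.2 + 16.11) = 38.6 × 0.4206 = 16.23 V.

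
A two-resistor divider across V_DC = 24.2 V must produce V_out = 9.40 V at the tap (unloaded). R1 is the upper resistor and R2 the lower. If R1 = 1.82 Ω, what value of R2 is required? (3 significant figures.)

Required fraction k = V_out/V_DC = 0.3884.
R2 = R1 · 0.3884/(1 − 0.3884) = 1.156 Ω.

R2 ≈ 1.16 Ω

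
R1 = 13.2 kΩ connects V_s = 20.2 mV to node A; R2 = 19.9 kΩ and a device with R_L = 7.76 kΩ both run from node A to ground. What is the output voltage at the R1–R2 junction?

R2 ‖ R_L = (19.9 × 7.76)/(19.9 + 7.76) = 5.583 kΩ.
Then V_out = V_s · R2'/(R1 + R2') = 20.2 × 5.583/18.78 = 6.004 mV.
(Unloaded it would be 12.1 mV; the load pulls it down.)

V_out ≈ 6.00 mV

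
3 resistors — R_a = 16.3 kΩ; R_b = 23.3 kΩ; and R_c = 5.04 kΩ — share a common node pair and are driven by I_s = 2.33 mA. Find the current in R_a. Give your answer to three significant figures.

I ≈ 0.472 mA

Conductances: ΣG = 1/16.3 + 1/23.3 + 1/5.04 = 0.3027 (1/kΩ).
R_a takes the fraction G_k/ΣG = 0.06135/0.3027 = 0.2027, so I = 2.33 × 0.2027 = 0.4723 mA.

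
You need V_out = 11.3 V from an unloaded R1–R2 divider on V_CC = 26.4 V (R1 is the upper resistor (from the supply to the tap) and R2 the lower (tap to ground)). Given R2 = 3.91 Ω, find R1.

Required fraction k = V_out/V_CC = 0.4280.
So R1 = R2 · (V_CC/V_out − 1) = 3.91 × (26.4/11.3 − 1) = 3.91 × 1.336 = 5.225 Ω.

R1 ≈ 5.22 Ω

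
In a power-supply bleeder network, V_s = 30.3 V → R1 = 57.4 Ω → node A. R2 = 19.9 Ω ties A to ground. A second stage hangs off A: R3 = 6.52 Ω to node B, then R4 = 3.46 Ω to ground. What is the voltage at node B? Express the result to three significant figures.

The second stage (R3 + R4 = 9.980 Ω) loads node A in parallel with R2.
R2 ‖ (R3+R4) = 6.647 Ω.
So V_A = 30.3 × 0.1038 = 3.144 V.
Then the unloaded second divider: V_B = V_A × R4/(R3+R4) = 3.144 × 0.3467 = 1.090 V.

V_B ≈ 1.09 V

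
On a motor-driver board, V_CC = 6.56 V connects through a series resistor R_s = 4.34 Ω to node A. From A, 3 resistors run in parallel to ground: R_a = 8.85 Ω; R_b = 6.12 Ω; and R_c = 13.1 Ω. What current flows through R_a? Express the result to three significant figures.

I ≈ 0.293 A

Parallel bank: R_p = 1/(1/8.85 + 1/6.12 + 1/13.1) = 2.835 Ω.
V_A by voltage divider: V_A = 6.56 × 2.835/(4.34 + 2.835) = 2.592 V.
Branch current I = V_A/R_a = 2.592/8.85 = 0.2929 A.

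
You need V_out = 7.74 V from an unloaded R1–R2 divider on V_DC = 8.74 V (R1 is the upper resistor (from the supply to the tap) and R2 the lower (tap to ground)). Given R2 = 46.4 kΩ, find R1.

Required fraction k = V_out/V_DC = 0.8856.
Rearranging, R1 = R2·(1−k)/k = 46.4 × 0.1292 = 5.995 kΩ.

R1 ≈ 5.99 kΩ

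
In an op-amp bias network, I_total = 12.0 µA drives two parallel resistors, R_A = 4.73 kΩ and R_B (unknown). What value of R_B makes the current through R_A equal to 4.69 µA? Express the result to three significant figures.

R_B ≈ 3.03 kΩ

Two-branch current divider: I_A = I_total · R_B/(R_A + R_B).
With f = 0.3908, R_B = R_A · f/(1−f) = 4.73 × 0.6416 = 3.035 kΩ.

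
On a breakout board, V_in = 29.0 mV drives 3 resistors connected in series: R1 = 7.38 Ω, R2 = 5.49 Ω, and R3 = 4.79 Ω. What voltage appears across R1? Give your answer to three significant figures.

V ≈ 12.1 mV

Series total: ΣR = 7.38 + 5.49 + 4.79 = 17.66 Ω.
V = V_in · R/ΣR = 29.0 × 0.4179 = 12.12 mV.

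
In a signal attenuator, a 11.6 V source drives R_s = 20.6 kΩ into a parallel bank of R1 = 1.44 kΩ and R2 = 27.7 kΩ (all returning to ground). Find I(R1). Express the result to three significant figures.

Parallel bank: R_p = 1/(1/1.44 + 1/27.7) = 1.369 kΩ.
V_A = 11.6 × 1.369/21.97 = 0.7228 V.
Branch current I = V_A/R1 = 0.7228/1.44 = 0.5019 mA.

I ≈ 0.502 mA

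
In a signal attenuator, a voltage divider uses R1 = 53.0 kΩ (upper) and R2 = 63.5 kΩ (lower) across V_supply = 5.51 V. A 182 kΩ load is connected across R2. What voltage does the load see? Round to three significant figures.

V_out ≈ 2.59 V

R2 ‖ R_L = (63.5 × 182)/(63.5 + 182) = 47.08 kΩ.
Then V_out = V_supply · R2'/(R1 + R2') = 5.51 × 47.08/100.1 = 2.592 V.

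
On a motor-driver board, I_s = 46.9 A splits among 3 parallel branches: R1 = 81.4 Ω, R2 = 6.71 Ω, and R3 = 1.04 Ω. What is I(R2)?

Total conductance ΣG = 1/81.4 + 1/6.71 + 1/1.04 = 1.123 (units of 1/Ω).
By the current-divider rule, I = I_s · G_k/ΣG = 46.9 × 0.1327 = 6.225 A.

I ≈ 6.22 A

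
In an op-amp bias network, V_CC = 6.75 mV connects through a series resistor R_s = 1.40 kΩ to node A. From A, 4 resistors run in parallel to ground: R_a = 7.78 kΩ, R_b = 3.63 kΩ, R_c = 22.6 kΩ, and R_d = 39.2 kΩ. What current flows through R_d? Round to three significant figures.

I ≈ 0.104 µA

Equivalent of the parallel group: R_p = 2.111 kΩ.
V_A by voltage divider: V_A = 6.75 × 2.111/(1.40 + 2.111) = 4.058 mV.
I(R_d) = V_A / R_d = 4.058/39.2 = 0.1035 µA.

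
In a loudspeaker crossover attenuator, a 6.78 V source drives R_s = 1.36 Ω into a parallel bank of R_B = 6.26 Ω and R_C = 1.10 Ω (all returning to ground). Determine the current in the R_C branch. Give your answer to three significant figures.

I ≈ 2.51 A

Parallel bank: R_p = 1/(1/6.26 + 1/1.10) = 0.9356 Ω.
V_A by voltage divider: V_A = 6.78 × 0.9356/(1.36 + 0.9356) = 2.763 V.
I(R_C) = V_A / R_C = 2.763/1.10 = 2.512 A.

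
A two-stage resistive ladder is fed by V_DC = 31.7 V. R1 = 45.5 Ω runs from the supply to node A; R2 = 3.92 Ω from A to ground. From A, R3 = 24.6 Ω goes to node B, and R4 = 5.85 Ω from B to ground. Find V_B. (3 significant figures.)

The second stage (R3 + R4 = 30.45 Ω) loads node A in parallel with R2.
Effective lower resistance at A: R2 ‖ 30.45 = 3.473 Ω.
First divider: V_A = V_DC · 3.473/(45.5 + 3.473) = 2.248 V.
Stage 2 is unloaded, so V_B = V_A · R4/(R3+R4) = 2.248 × 5.85/30.45 = 0.4319 V.

V_B ≈ 0.432 V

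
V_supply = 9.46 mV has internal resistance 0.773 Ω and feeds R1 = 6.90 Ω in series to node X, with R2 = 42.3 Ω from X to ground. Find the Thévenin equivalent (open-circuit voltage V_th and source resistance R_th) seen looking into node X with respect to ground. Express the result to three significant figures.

V_th ≈ 8.01 mV, R_th ≈ 6.49 Ω

R1' = 0.773 + 6.90 = 7.673 Ω (source resistance + R1).
Open-circuit (no load on X): V_th = V_supply · R2/(R1' + R2) = 9.46 × 42.3/(7.673 + 42.3) = 8.007 mV.
With V_supply suppressed (replaced by a short), R_th = R1' ‖ R2 = (7.673 × 42.3)/(7.673 + 42.3) = 6.495 Ω.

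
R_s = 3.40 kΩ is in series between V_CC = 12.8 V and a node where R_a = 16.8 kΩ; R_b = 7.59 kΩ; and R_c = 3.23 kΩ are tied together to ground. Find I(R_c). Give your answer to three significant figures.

I ≈ 1.47 mA

Equivalent of the parallel group: R_p = 1.997 kΩ.
V_A = 12.8 × 1.997/5.397 = 4.736 V.
Branch current I = V_A/R_c = 4.736/3.23 = 1.466 mA.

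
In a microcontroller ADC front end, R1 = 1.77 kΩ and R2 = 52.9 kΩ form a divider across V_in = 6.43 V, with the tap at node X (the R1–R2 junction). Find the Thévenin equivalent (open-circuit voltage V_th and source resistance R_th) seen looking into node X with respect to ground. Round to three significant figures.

V_th ≈ 6.22 V, R_th ≈ 1.71 kΩ

Open-circuit (no load on X): V_th = V_in · R2/(R1 + R2) = 6.43 × 52.9/(1.770 + 52.9) = 6.222 V.
With V_in suppressed (replaced by a short), R_th = R1 ‖ R2 = (1.770 × 52.9)/(1.770 + 52.9) = 1.713 kΩ.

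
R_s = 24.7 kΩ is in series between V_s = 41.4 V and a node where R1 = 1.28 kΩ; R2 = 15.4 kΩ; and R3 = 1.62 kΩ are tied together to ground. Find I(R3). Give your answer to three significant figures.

Combine the parallel branches: R_p = (1/1.28 + 1/15.4 + 1/1.62)⁻¹ = 0.6833 kΩ.
V_A by voltage divider: V_A = 41.4 × 0.6833/(24.7 + 0.6833) = 1.114 V.
Branch current I = V_A/R3 = 1.114/1.62 = 0.6879 mA.

I ≈ 0.688 mA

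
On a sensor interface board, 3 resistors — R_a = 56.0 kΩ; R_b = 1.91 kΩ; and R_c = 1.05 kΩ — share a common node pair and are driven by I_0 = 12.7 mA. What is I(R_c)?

I ≈ 8.10 mA

Conductances: ΣG = 1/56.0 + 1/1.91 + 1/1.05 = 1.494 (1/kΩ).
Current divider: I(R_c) = I_0 · G_k/ΣG = 12.7 × (0.9524/1.494) = 12.7 × 0.6376 = 8.097 mA.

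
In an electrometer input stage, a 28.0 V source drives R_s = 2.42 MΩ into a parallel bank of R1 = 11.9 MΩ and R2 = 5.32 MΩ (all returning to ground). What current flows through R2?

I ≈ 3.17 µA

Parallel bank: R_p = 1/(1/11.9 + 1/5.32) = 3.676 MΩ.
V_A by voltage divider: V_A = 28.0 × 3.676/(2.42 + 3.676) = 16.89 V.
Branch current I = V_A/R2 = 16.89/5.32 = 3.174 µA.
(Equivalently: I_total = 4.593 µA, then current-divider fraction G_k/ΣG = 0.6911.)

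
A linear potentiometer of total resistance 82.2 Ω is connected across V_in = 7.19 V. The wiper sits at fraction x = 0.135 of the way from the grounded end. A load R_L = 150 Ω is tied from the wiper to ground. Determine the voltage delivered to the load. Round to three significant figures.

V_out ≈ 0.912 V

The pot divides into 71.10 Ω above the wiper and 11.10 Ω below.
Lower segment in parallel with the load: 11.10 ‖ 150 = 10.33 Ω.
Then V_out = V_in · 10.33/(71.10 + 10.33) = 0.9123 V.
(Unloaded: V_out = x·V_in = 0.971 V.)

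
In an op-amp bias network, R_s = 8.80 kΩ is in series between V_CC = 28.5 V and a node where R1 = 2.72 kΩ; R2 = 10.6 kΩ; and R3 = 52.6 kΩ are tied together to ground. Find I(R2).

Combine the parallel branches: R_p = (1/2.72 + 1/10.6 + 1/52.6)⁻¹ = 2.079 kΩ.
V_A = 28.5 × 2.079/10.88 = 5.446 V.
I(R2) = V_A / R2 = 5.446/10.6 = 0.5138 mA.
(Equivalently: I_total = 2.620 mA, then current-divider fraction G_k/ΣG = 0.1961.)

I ≈ 0.514 mA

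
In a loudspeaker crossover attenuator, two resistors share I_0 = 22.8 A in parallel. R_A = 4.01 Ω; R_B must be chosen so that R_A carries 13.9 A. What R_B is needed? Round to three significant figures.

Two-branch current divider: I_A = I_0 · R_B/(R_A + R_B).
13.9/22.8 = R_B/(R_A + R_B) → R_B = R_A · (0.6096)/(1 − 0.6096) = 4.01 × 1.562 = 6.263 Ω.

R_B ≈ 6.26 Ω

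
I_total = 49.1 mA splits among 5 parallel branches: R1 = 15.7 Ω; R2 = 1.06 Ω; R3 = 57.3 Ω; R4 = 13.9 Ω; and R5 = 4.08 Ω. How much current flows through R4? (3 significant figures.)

I ≈ 2.63 mA

Conductances: ΣG = 1/15.7 + 1/1.06 + 1/57.3 + 1/13.9 + 1/4.08 = 1.342 (1/Ω).
Current divider: I(R4) = I_total · G_k/ΣG = 49.1 × (0.07194/1.342) = 49.1 × 0.05363 = 2.633 mA.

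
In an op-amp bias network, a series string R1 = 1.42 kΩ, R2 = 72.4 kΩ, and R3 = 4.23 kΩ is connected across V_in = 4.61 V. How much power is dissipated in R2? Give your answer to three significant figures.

P ≈ 0.253 mW

Series current I = V_in/ΣR = 4.61/78.05 = 0.05906 mA.
V(R2) = I·R = 4.276 V; P = V·I = 4.276 × 0.05906 = 0.2526 mW.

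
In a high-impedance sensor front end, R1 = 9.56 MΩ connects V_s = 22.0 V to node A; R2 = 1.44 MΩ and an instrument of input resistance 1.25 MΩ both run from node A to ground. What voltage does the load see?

V_out ≈ 1.44 V

The load sits in parallel with R2, giving an effective lower resistance R2' = R2·R_L/(R2+R_L) = 0.6691 MΩ.
Now apply the divider: V_out = 22.0 × 0.06542 = 1.439 V.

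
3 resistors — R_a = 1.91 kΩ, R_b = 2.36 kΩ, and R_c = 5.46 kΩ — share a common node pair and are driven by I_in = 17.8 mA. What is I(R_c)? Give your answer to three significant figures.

Conductances: ΣG = 1/1.91 + 1/2.36 + 1/5.46 = 1.130 (1/kΩ).
By the current-divider rule, I = I_in · G_k/ΣG = 17.8 × 0.1620 = 2.884 mA.

I ≈ 2.88 mA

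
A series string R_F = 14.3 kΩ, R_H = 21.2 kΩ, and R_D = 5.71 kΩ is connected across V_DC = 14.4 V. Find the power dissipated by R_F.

The common current is I = 14.4/41.21 = 0.3494 mA.
P(R_F) = I²·R_F = (0.3494)² × 14.3 = 1.746 mW.

P ≈ 1.75 mW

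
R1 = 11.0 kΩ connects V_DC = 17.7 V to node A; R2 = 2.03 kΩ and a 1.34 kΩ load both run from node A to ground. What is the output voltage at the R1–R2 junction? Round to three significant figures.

V_out ≈ 1.21 V

R2 ‖ R_L = (2.03 × 1.34)/(2.03 + 1.34) = 0.8072 kΩ.
Voltage divider with the loaded lower leg: V_out = 17.7 × 0.8072/(11.0 + 0.8072) = 17.7 × 0.06836 = 1.210 V.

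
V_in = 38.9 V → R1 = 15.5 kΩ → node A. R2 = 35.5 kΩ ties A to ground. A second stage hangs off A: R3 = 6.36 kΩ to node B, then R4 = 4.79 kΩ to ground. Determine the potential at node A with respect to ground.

Looking into the second stage from A: R3 + R4 = 11.15 kΩ appears in parallel with R2.
Effective lower resistance at A: R2 ‖ 11.15 = 8.485 kΩ.
First divider: V_A = V_in · 8.485/(15.5 + 8.485) = 13.76 V.

V_A ≈ 13.8 V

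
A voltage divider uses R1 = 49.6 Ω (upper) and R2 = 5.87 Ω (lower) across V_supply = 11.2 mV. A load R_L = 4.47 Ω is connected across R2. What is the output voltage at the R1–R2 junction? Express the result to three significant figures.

R2 ‖ R_L = (5.87 × 4.47)/(5.87 + 4.47) = 2.538 Ω.
Now apply the divider: V_out = 11.2 × 0.04867 = 0.5451 mV.

V_out ≈ 0.545 mV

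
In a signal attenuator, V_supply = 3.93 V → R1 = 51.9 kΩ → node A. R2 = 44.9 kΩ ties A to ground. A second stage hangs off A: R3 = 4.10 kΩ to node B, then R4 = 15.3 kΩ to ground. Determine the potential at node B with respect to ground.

Looking into the second stage from A: R3 + R4 = 19.40 kΩ appears in parallel with R2.
Effective lower resistance at A: R2 ‖ 19.40 = 13.55 kΩ.
V_A = 3.93 × 13.55/(51.9 + 13.55) = 0.8135 V.
V_B = V_A × 0.7887 = 0.6416 V.

V_B ≈ 0.642 V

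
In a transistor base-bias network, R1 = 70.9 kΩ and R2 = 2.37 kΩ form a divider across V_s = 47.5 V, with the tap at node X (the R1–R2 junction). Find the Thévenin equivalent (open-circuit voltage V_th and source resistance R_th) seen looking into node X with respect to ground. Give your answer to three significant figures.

Open-circuit (no load on X): V_th = V_s · R2/(R1 + R2) = 47.5 × 2.37/(70.90 + 2.37) = 1.536 V.
Looking into X with the source shorted: R_th = R1·R2/(R1+R2) = 70.90 × 2.37/73.27 = 2.293 kΩ.

V_th ≈ 1.54 V, R_th ≈ 2.29 kΩ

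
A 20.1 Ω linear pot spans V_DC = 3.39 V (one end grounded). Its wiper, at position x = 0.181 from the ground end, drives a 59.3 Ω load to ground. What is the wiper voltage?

V_out ≈ 0.584 V

The pot divides into 16.46 Ω above the wiper and 3.638 Ω below.
Lower segment in parallel with the load: 3.638 ‖ 59.3 = 3.428 Ω.
V_out = 3.39 × 3.428/(16.46 + 3.428) = 0.5842 V.
(Unloaded: V_out = x·V_DC = 0.614 V.)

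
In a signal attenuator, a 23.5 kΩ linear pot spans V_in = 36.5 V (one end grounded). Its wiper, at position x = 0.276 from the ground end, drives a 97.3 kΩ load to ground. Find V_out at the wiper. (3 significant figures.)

Lower segment x·R_p = 6.486 kΩ; upper segment (1−x)·R_p = 17.01 kΩ.
R_L loads the lower segment: effective lower R = 6.081 kΩ.
Then V_out = V_in · 6.081/(17.01 + 6.081) = 9.610 V.

V_out ≈ 9.61 V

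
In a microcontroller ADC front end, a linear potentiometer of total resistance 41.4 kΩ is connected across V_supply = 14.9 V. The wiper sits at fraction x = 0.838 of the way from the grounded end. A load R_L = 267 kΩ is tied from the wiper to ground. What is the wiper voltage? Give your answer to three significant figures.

The pot divides into 6.707 kΩ above the wiper and 34.69 kΩ below.
Lower segment in parallel with the load: 34.69 ‖ 267 = 30.70 kΩ.
Loaded-divider output: V_out = 14.9 × 0.8207 = 12.23 V.
(Unloaded: V_out = x·V_supply = 12.5 V.)

V_out ≈ 12.2 V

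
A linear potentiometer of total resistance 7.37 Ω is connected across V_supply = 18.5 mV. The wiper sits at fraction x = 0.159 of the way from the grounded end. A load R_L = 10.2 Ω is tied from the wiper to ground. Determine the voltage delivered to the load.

V_out ≈ 2.68 mV

The pot divides into 6.198 Ω above the wiper and 1.172 Ω below.
(x·R_p) ‖ R_L = 1.051 Ω.
Then V_out = V_supply · 1.051/(6.198 + 1.051) = 2.682 mV.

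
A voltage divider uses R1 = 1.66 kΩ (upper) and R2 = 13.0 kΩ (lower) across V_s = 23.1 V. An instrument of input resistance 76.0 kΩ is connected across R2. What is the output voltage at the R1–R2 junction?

R2 ‖ R_L = (13.0 × 76.0)/(13.0 + 76.0) = 11.10 kΩ.
Now apply the divider: V_out = 23.1 × 0.8699 = 20.10 V.

V_out ≈ 20.1 V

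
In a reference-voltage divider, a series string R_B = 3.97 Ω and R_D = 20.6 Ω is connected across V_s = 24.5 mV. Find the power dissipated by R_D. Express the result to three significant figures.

The common current is I = 24.5/24.57 = 0.9972 mA.
P(R_D) = I²·R_D = (0.9972)² × 20.6 = 20.48 µW.

P ≈ 20.5 µW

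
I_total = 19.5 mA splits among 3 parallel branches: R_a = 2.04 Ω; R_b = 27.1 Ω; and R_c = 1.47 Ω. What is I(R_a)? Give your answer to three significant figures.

I ≈ 7.92 mA

Total conductance ΣG = 1/2.04 + 1/27.1 + 1/1.47 = 1.207 (units of 1/Ω).
By the current-divider rule, I = I_total · G_k/ΣG = 19.5 × 0.4060 = 7.917 mA.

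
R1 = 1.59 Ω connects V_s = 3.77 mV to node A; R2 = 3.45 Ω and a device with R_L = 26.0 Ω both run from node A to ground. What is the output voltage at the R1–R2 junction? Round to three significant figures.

V_out ≈ 2.48 mV

The load sits in parallel with R2, giving an effective lower resistance R2' = R2·R_L/(R2+R_L) = 3.046 Ω.
Voltage divider with the loaded lower leg: V_out = 3.77 × 3.046/(1.59 + 3.046) = 3.77 × 0.6570 = 2.477 mV.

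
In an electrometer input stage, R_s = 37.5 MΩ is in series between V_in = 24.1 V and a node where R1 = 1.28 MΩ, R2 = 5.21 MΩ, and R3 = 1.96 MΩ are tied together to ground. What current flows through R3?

I ≈ 0.217 µA

Equivalent of the parallel group: R_p = 0.6741 MΩ.
V_A by voltage divider: V_A = 24.1 × 0.6741/(37.5 + 0.6741) = 0.4256 V.
Branch current I = V_A/R3 = 0.4256/1.96 = 0.2171 µA.
(Equivalently: I_total = 0.6313 µA, then current-divider fraction G_k/ΣG = 0.3439.)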